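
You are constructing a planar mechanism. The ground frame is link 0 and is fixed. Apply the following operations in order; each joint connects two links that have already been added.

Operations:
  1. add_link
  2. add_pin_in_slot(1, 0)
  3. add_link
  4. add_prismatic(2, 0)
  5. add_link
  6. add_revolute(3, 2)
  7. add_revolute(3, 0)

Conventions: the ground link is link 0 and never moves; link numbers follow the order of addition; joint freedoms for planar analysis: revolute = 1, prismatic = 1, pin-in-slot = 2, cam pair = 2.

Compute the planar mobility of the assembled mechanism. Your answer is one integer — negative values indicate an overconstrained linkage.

(L,J1,J2)=(1,0,0); link0 fixed
link1: (2,0,0)
PS 1-0 [J2]: (2,0,1)
link2: (3,0,1)
P 2-0 [J1]: (3,1,1)
link3: (4,1,1)
R 3-2 [J1]: (4,2,1)
R 3-0 [J1]: (4,3,1)
Grübler: 3·3 − 2·3 − 1 = 2

M = 2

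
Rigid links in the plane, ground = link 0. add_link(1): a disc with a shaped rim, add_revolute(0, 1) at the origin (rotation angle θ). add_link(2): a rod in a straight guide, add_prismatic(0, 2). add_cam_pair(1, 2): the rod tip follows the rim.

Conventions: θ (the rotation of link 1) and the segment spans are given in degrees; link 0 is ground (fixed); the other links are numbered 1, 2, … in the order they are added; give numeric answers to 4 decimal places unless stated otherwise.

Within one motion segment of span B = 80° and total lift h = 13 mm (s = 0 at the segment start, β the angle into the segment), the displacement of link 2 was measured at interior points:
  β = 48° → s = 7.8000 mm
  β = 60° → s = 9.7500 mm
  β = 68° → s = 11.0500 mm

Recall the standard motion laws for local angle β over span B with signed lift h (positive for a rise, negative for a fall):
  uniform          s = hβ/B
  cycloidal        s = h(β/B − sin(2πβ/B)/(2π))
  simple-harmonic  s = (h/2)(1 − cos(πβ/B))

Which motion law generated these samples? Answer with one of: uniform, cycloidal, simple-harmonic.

candidates at β/B = r: uniform s = h·r (linear in β); cycloidal s = h·(r − sin(2πr)/(2π)); simple-harmonic s = (h/2)(1 − cos(πr))
β=48°: printed 7.8000 | uniform 7.8000, cycloidal 9.0161, simple-harmonic 8.5086
β=60°: printed 9.7500 | uniform 9.7500, cycloidal 11.8190, simple-harmonic 11.0962
β=68°: printed 11.0500 | uniform 11.0500, cycloidal 12.7239, simple-harmonic 12.2915
only one law matches every sample → uniform

uniform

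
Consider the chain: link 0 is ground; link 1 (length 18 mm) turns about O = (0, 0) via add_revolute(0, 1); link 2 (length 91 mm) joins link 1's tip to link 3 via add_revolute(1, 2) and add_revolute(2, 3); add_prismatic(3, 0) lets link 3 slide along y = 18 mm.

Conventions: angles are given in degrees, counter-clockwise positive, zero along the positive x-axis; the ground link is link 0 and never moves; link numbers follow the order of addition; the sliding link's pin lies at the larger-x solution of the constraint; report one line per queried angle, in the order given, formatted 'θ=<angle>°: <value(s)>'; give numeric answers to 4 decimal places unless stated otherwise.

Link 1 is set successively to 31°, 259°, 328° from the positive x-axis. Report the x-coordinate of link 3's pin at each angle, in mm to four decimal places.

geometry: r = 18 mm, L = 91 mm, e = 18 mm
θ=31°: crank pin P = (r cos θ, r sin θ) = (15.429011, 9.270685)
θ=31°: h = r sin θ − e = 9.270685 − 18 = -8.729315
θ=31°: x = r cos θ + √(L² − h²) = 15.429011 + 90.580346 = 106.009357
θ=259°: crank pin P = (r cos θ, r sin θ) = (-3.434562, -17.669289)
θ=259°: h = r sin θ − e = -17.669289 − 18 = -35.669289
θ=259°: x = r cos θ + √(L² − h²) = -3.434562 + 83.717990 = 80.283428
θ=328°: crank pin P = (r cos θ, r sin θ) = (15.264866, -9.538547)
θ=328°: h = r sin θ − e = -9.538547 − 18 = -27.538547
θ=328°: x = r cos θ + √(L² − h²) = 15.264866 + 86.733087 = 101.997953

θ=31°: 106.0094
θ=259°: 80.2834
θ=328°: 101.9980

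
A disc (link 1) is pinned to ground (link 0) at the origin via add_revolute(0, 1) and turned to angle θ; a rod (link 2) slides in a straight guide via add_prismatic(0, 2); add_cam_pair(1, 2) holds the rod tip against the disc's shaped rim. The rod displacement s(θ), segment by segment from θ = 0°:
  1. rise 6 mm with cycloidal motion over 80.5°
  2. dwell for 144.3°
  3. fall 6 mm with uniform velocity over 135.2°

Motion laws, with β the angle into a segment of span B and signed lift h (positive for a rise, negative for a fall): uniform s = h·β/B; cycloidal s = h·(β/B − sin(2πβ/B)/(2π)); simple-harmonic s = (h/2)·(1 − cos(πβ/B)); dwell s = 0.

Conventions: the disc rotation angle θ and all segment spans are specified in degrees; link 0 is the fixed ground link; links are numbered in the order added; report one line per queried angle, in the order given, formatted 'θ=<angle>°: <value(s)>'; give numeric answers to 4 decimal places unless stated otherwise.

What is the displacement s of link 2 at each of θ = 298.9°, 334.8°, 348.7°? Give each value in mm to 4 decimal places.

segment 1 (0° to 80.5°, cycloidal, h = 6) is passed completely: s = 0.0000 + (6) = 6.0000
segment 2 (80.5° to 224.8°, dwell): s unchanged at 6.0000
θ = 298.9° falls in segment 3 (224.8° to 360°, uniform, h = -6): β = 298.9 − 224.8 = 74.1°, B = 135.2°; Δs = -6·74.1/135.2 = -3.2885; s = 6.0000 − 3.2885 = 2.7115
θ = 334.8° falls in segment 3 (224.8° to 360°, uniform, h = -6): β = 334.8 − 224.8 = 110°, B = 135.2°; Δs = -6·110/135.2 = -4.8817; s = 6.0000 − 4.8817 = 1.1183
θ = 348.7° falls in segment 3 (224.8° to 360°, uniform, h = -6): β = 348.7 − 224.8 = 123.9°, B = 135.2°; Δs = -6·123.9/135.2 = -5.4985; s = 6.0000 − 5.4985 = 0.5015

θ=298.9°: 2.7115
θ=334.8°: 1.1183
θ=348.7°: 0.5015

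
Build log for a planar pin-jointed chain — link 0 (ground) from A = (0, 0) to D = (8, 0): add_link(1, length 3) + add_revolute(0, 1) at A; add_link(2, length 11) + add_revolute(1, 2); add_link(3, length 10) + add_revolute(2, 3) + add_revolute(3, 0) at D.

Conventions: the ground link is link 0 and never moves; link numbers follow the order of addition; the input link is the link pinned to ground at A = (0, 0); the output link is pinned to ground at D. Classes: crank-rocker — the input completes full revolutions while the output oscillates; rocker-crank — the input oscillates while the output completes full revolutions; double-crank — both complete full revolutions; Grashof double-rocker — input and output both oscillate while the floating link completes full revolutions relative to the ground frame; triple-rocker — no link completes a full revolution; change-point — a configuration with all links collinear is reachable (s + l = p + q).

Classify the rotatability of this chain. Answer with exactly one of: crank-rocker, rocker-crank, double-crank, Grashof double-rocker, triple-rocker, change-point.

lengths: ground=8, input=3, coupler=11, output=10
sorted: s=3 (shortest), l=11 (longest), p+q=18
s + l = 14 vs p + q = 18
s + l < p + q (Grashof) with shortest = input link → crank-rocker

crank-rocker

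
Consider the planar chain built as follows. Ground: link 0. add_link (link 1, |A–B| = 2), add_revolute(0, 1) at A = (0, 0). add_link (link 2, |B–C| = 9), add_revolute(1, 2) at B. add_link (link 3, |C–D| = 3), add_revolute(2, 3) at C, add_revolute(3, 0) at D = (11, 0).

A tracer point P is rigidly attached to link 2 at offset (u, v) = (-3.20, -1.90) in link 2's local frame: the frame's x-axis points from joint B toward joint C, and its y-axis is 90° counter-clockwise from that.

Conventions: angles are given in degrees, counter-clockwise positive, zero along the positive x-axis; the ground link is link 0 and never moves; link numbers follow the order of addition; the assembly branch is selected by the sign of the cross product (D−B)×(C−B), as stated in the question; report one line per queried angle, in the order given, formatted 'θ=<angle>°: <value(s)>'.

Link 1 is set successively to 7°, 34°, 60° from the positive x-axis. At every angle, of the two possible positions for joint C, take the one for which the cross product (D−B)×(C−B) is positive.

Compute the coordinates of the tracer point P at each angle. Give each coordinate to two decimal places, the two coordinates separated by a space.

A=(0,0), D=(11.00,0)
θ=7°: B = A + 2.00·(cos7°, sin7°) = (1.9851, 0.2437)
θ=7°: |BD| = 9.0182
θ=7°: circle(B,9.00) ∩ circle(D,3.00): a=8.5010, h=2.9551
θ=7°:   candidates: C₊=(10.5629,2.9680) cross=26.650; C₋=(10.4031,-2.9400) cross=-26.650
θ=7°:   branch + wants cross > 0 → take C=(10.5629,2.9680) (cross=26.650)
θ=7°: ex = (C−B)/|BC| = (0.9531,0.3027); ey = (-0.3027,0.9531)
θ=7°: P = B + -3.20·ex + -1.90·ey = (-0.4897,-2.5357)
θ=34°: B = A + 2.00·(cos34°, sin34°) = (1.6581, 1.1184)
θ=34°: |BD| = 9.4086
θ=34°: circle(B,9.00) ∩ circle(D,3.00): a=8.5306, h=2.8686
θ=34°:   candidates: C₊=(10.4692,2.9527) cross=26.990; C₋=(9.7872,-2.7439) cross=-26.990
θ=34°:   branch + wants cross > 0 → take C=(10.4692,2.9527) (cross=26.990)
θ=34°: ex = (C−B)/|BC| = (0.9790,0.2038); ey = (-0.2038,0.9790)
θ=34°: P = B + -3.20·ex + -1.90·ey = (-1.0875,-1.3939)
θ=60°: B = A + 2.00·(cos60°, sin60°) = (1.0000, 1.7321)
θ=60°: |BD| = 10.1489
θ=60°: circle(B,9.00) ∩ circle(D,3.00): a=8.6216, h=2.5821
θ=60°:   candidates: C₊=(9.9358,2.8049) cross=26.206; C₋=(9.0545,-2.2836) cross=-26.206
θ=60°:   branch + wants cross > 0 → take C=(9.9358,2.8049) (cross=26.206)
θ=60°: ex = (C−B)/|BC| = (0.9929,0.1192); ey = (-0.1192,0.9929)
θ=60°: P = B + -3.20·ex + -1.90·ey = (-1.9507,-0.5359)

θ=7°: -0.49 -2.54
θ=34°: -1.09 -1.39
θ=60°: -1.95 -0.54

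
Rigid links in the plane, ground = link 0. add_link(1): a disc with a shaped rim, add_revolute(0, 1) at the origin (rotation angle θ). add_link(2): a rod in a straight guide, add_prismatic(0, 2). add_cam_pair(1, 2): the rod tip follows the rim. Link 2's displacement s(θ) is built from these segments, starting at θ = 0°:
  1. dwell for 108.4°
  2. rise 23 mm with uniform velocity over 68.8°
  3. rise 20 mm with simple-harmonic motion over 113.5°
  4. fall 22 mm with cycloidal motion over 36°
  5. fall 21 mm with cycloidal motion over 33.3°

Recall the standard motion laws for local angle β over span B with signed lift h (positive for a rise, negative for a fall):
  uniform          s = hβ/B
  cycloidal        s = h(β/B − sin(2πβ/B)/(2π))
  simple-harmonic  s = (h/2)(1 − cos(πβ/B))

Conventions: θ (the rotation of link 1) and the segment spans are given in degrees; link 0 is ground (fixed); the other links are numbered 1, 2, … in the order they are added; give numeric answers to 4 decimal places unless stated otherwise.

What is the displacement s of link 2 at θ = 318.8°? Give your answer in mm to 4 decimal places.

segment 1 (0° to 108.4°, dwell): s unchanged at 0.0000
segment 2 (108.4° to 177.2°, uniform, h = 23) is passed completely: s = 0.0000 + (23) = 23.0000
segment 3 (177.2° to 290.7°, simple-harmonic, h = 20) is passed completely: s = 23.0000 + (20) = 43.0000
θ = 318.8° falls in segment 4 (290.7° to 326.7°, cycloidal, h = -22): β = 318.8 − 290.7 = 28.1°, B = 36°; Δs = -22·(0.7806 − sin(2π·0.7806)/(2π)) = -20.6093; s = 43.0000 − 20.6093 = 22.3907

22.3907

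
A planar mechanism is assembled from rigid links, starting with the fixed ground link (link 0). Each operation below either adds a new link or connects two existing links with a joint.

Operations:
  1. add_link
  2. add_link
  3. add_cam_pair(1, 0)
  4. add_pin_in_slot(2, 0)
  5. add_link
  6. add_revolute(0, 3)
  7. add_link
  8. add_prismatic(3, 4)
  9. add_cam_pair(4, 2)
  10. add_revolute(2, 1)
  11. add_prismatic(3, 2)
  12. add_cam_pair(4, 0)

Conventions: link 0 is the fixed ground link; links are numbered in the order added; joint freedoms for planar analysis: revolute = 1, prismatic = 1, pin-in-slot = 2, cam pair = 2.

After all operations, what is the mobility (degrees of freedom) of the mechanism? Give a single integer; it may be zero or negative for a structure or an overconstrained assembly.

L=1 J1=0 J2=0
add link → L=2 J1=0 J2=0
add link → L=3 J1=0 J2=0
C@1,0 dof=2 J2 → L=3 J1=0 J2=1
PS@2,0 dof=2 J2 → L=3 J1=0 J2=2
add link → L=4 J1=0 J2=2
R@0,3 dof=1 J1 → L=4 J1=1 J2=2
add link → L=5 J1=1 J2=2
P@3,4 dof=1 J1 → L=5 J1=2 J2=2
C@4,2 dof=2 J2 → L=5 J1=2 J2=3
R@2,1 dof=1 J1 → L=5 J1=3 J2=3
P@3,2 dof=1 J1 → L=5 J1=4 J2=3
C@4,0 dof=2 J2 → L=5 J1=4 J2=4
M=3(L−1)−2J1−J2=3·4−2·4−4=0

M = 0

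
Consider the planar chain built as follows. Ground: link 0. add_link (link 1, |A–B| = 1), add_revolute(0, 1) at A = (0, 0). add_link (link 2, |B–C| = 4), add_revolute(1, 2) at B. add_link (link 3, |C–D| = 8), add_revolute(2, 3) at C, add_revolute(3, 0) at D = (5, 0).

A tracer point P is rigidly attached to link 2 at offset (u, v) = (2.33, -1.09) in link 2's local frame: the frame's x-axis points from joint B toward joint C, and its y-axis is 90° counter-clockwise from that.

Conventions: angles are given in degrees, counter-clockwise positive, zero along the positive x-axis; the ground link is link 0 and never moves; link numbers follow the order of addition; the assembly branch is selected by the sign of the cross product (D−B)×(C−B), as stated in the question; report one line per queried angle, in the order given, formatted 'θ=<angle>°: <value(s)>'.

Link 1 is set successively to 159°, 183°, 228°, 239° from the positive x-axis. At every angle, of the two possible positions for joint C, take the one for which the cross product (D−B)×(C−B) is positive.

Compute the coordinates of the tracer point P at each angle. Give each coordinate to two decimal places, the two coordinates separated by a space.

A=(0,0), D=(5.00,0)
θ=159°: B = A + 1.00·(cos159°, sin159°) = (-0.9336, 0.3584)
θ=159°: |BD| = 5.9444
θ=159°: circle(B,4.00) ∩ circle(D,8.00): a=-1.0652, h=3.8556
θ=159°:   candidates: C₊=(-1.7644,4.2711) cross=22.919; C₋=(-2.2293,-3.4260) cross=-22.919
θ=159°:   branch + wants cross > 0 → take C=(-1.7644,4.2711) (cross=22.919)
θ=159°: ex = (C−B)/|BC| = (-0.2077,0.9782); ey = (-0.9782,-0.2077)
θ=159°: P = B + 2.33·ex + -1.09·ey = (-0.3513,2.8640)
θ=183°: B = A + 1.00·(cos183°, sin183°) = (-0.9986, -0.0523)
θ=183°: |BD| = 5.9989
θ=183°: circle(B,4.00) ∩ circle(D,8.00): a=-1.0013, h=3.8726
θ=183°:   candidates: C₊=(-2.0337,3.8114) cross=23.231; C₋=(-1.9661,-3.9336) cross=-23.231
θ=183°:   branch + wants cross > 0 → take C=(-2.0337,3.8114) (cross=23.231)
θ=183°: ex = (C−B)/|BC| = (-0.2588,0.9659); ey = (-0.9659,-0.2588)
θ=183°: P = B + 2.33·ex + -1.09·ey = (-0.5487,2.4804)
θ=228°: B = A + 1.00·(cos228°, sin228°) = (-0.6691, -0.7431)
θ=228°: |BD| = 5.7176
θ=228°: circle(B,4.00) ∩ circle(D,8.00): a=-1.3387, h=3.7693
θ=228°:   candidates: C₊=(-2.4864,2.8202) cross=21.552; C₋=(-1.5066,-4.6545) cross=-21.552
θ=228°:   branch + wants cross > 0 → take C=(-2.4864,2.8202) (cross=21.552)
θ=228°: ex = (C−B)/|BC| = (-0.4543,0.8908); ey = (-0.8908,-0.4543)
θ=228°: P = B + 2.33·ex + -1.09·ey = (-0.7567,1.8277)
θ=239°: B = A + 1.00·(cos239°, sin239°) = (-0.5150, -0.8572)
θ=239°: |BD| = 5.5813
θ=239°: circle(B,4.00) ∩ circle(D,8.00): a=-1.5095, h=3.7042
θ=239°:   candidates: C₊=(-2.5755,2.5713) cross=20.674; C₋=(-1.4377,-4.7493) cross=-20.674
θ=239°:   branch + wants cross > 0 → take C=(-2.5755,2.5713) (cross=20.674)
θ=239°: ex = (C−B)/|BC| = (-0.5151,0.8571); ey = (-0.8571,-0.5151)
θ=239°: P = B + 2.33·ex + -1.09·ey = (-0.7810,1.7014)

θ=159°: -0.35 2.86
θ=183°: -0.55 2.48
θ=228°: -0.76 1.83
θ=239°: -0.78 1.70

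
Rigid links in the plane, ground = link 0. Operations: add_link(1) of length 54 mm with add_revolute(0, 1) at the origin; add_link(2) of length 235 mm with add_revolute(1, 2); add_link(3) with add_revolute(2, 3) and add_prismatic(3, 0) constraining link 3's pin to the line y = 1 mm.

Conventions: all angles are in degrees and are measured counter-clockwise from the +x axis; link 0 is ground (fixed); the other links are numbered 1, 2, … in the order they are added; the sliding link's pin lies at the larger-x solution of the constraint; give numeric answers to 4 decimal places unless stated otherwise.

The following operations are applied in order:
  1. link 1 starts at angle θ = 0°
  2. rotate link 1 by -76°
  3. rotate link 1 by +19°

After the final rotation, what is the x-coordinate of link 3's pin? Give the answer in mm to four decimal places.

geometry: r = 54 mm, L = 235 mm, e = 1 mm; θ starts at 0°
rotate link 1 by -76°: θ ← 0° -76° = -76°
rotate link 1 by +19°: θ ← -76° +19° = -57°
crank pin P = (r cos θ, r sin θ) = (29.410508, -45.288211)
h = r sin θ − e = -45.288211 − 1 = -46.288211
x = r cos θ + √(L² − h²) = 29.410508 + 230.396184 = 259.806692

259.8067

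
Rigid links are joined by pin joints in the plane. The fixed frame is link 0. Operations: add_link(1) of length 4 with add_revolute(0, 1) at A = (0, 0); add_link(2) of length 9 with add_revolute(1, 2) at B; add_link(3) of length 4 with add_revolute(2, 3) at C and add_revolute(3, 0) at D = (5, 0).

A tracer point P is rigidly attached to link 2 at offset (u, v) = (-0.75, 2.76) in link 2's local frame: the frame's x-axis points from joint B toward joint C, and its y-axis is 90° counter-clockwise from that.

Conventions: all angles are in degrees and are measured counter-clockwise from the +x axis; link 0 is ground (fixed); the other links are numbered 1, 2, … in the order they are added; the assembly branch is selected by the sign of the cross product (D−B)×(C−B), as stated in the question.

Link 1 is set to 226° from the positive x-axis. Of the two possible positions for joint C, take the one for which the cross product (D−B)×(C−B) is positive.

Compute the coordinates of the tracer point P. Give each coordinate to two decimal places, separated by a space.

A=(0,0), D=(5.00,0)
B = A + 4.00·(cos226°, sin226°) = (-2.7786, -2.8774)
|BD| = 8.2938
circle(B,9.00) ∩ circle(D,4.00): a=8.0655, h=3.9935
  candidates: C₊=(3.4005,3.6663) cross=33.121; C₋=(6.1714,-3.8246) cross=-33.121
  branch + wants cross > 0 → take C=(3.4005,3.6663) (cross=33.121)
ex = (C−B)/|BC| = (0.6866,0.7271); ey = (-0.7271,0.6866)
P = B + -0.75·ex + 2.76·ey = (-5.3003,-1.5277)

-5.30 -1.53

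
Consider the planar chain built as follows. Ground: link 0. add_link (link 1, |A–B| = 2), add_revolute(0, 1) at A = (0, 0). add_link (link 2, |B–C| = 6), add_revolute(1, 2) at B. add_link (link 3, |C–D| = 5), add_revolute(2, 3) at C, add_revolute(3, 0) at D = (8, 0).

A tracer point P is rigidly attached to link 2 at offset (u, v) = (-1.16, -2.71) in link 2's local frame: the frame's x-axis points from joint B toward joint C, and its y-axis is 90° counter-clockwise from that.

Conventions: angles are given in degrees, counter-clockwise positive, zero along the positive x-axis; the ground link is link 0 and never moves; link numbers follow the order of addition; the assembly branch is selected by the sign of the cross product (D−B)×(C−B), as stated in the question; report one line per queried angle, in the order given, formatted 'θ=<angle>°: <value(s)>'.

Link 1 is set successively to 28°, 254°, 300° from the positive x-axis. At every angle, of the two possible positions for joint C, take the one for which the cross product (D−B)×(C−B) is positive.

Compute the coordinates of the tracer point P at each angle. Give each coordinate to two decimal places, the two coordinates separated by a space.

A=(0,0), D=(8.00,0)
θ=28°: B = A + 2.00·(cos28°, sin28°) = (1.7659, 0.9389)
θ=28°: |BD| = 6.3044
θ=28°: circle(B,6.00) ∩ circle(D,5.00): a=4.0246, h=4.4500
θ=28°:   candidates: C₊=(6.4084,4.7399) cross=28.055; C₋=(5.0829,-4.0608) cross=-28.055
θ=28°:   branch + wants cross > 0 → take C=(6.4084,4.7399) (cross=28.055)
θ=28°: ex = (C−B)/|BC| = (0.7737,0.6335); ey = (-0.6335,0.7737)
θ=28°: P = B + -1.16·ex + -2.71·ey = (2.5851,-1.8928)
θ=254°: B = A + 2.00·(cos254°, sin254°) = (-0.5513, -1.9225)
θ=254°: |BD| = 8.7647
θ=254°: circle(B,6.00) ∩ circle(D,5.00): a=5.0099, h=3.3017
θ=254°:   candidates: C₊=(3.6124,2.3977) cross=28.938; C₋=(5.0608,-4.0449) cross=-28.938
θ=254°:   branch + wants cross > 0 → take C=(3.6124,2.3977) (cross=28.938)
θ=254°: ex = (C−B)/|BC| = (0.6939,0.7200); ey = (-0.7200,0.6939)
θ=254°: P = B + -1.16·ex + -2.71·ey = (0.5950,-4.6383)
θ=300°: B = A + 2.00·(cos300°, sin300°) = (1.0000, -1.7321)
θ=300°: |BD| = 7.2111
θ=300°: circle(B,6.00) ∩ circle(D,5.00): a=4.3683, h=4.1132
θ=300°:   candidates: C₊=(4.2524,3.3099) cross=29.661; C₋=(6.2283,-4.6756) cross=-29.661
θ=300°:   branch + wants cross > 0 → take C=(4.2524,3.3099) (cross=29.661)
θ=300°: ex = (C−B)/|BC| = (0.5421,0.8403); ey = (-0.8403,0.5421)
θ=300°: P = B + -1.16·ex + -2.71·ey = (2.6485,-4.1759)

θ=28°: 2.59 -1.89
θ=254°: 0.60 -4.64
θ=300°: 2.65 -4.18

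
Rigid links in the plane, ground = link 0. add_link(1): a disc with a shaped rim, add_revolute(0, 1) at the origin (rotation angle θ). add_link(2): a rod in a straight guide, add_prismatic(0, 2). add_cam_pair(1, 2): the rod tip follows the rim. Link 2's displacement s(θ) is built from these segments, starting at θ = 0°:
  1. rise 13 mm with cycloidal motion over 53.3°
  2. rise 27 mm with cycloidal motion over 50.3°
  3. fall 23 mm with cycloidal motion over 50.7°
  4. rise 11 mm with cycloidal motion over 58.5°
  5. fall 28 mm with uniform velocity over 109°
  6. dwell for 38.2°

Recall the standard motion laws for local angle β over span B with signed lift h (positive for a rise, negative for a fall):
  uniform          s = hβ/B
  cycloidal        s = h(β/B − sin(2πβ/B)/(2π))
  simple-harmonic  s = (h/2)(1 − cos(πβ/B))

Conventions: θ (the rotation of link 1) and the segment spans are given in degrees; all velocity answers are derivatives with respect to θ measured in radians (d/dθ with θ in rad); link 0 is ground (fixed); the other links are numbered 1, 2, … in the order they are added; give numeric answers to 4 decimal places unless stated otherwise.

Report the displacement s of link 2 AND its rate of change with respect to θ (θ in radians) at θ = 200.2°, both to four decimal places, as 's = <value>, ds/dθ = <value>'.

segment 1 (0° to 53.3°, cycloidal, h = 13) is passed completely: s = 0.0000 + (13) = 13.0000
segment 2 (53.3° to 103.6°, cycloidal, h = 27) is passed completely: s = 13.0000 + (27) = 40.0000
segment 3 (103.6° to 154.3°, cycloidal, h = -23) is passed completely: s = 40.0000 + (-23) = 17.0000
θ = 200.2° falls in segment 4 (154.3° to 212.8°, cycloidal, h = 11): β = 200.2 − 154.3 = 45.9°, B = 58.5°; Δs = 11·(0.7846 − sin(2π·0.7846)/(2π)) = 10.3402; s = 17.0000 + 10.3402 = 27.3402
velocity in seg [154.3°–212.8°] (cycloidal), θ in radians: β = 45.9° = 0.8011 rad, B = 58.5° = 1.0210 rad; ds/dθ = (h/B)(1 − cos(2πβ/B)) = (11/1.0210)(1 − cos(2π·0.7846)) = 8.448800 mm/rad

s = 27.3402, ds/dθ = 8.4488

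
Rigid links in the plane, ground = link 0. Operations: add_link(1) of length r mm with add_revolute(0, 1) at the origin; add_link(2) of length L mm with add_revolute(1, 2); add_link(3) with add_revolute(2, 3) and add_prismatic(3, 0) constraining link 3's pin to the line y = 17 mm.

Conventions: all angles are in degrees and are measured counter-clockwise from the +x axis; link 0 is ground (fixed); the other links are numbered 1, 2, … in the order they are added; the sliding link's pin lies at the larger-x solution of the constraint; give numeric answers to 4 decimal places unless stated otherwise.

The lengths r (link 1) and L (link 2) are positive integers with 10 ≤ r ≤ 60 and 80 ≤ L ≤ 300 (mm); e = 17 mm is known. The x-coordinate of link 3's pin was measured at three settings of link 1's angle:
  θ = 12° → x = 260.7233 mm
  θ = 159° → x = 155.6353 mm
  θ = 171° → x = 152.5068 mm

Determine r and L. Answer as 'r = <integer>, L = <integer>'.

constraint per measurement: (x − r cos θ)² + (r sin θ − e)² = L²
subtracting the θ₁ and θ₂ equations cancels the r² and L² terms:
r = (x₁² − x₂²) / (2[(x₁cos θ₁ + e sin θ₁) − (x₂cos θ₂ + e sin θ₂)]) = 55.0000 → r = 55
L² = (x₁ − r cos θ₁)² + (r sin θ₁ − e)² = 42848.9986 → L = 207.0000 → L = 207
check at θ₃=171°: x = 152.5068 (printed 152.5068) ✓

r = 55, L = 207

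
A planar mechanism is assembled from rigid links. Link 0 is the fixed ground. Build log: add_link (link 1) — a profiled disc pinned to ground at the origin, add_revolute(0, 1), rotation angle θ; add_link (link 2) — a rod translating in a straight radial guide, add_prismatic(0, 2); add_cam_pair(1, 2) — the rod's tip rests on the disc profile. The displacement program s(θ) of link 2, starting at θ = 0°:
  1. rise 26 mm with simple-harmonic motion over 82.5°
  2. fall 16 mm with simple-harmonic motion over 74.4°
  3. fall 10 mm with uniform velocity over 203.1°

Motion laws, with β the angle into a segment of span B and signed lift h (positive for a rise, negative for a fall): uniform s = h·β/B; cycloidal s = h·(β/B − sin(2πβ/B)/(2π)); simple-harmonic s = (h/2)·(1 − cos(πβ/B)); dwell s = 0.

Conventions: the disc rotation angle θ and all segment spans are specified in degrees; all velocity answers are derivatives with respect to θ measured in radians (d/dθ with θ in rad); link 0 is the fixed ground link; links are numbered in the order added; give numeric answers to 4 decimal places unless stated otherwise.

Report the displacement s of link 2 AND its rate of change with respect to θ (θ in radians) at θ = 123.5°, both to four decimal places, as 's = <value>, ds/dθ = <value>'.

seg 1 [0°–82.5°] simple-harmonic, h=26: full span → s += 26 → s = 26.0000
seg 2 [82.5°–156.9°] simple-harmonic, h=-16: θ=123.5° here. β=41, B=74.4. -16/2·(1 − cos(π·0.5511)) = -9.2782 → s = 16.7218
velocity in seg [82.5°–156.9°] (simple-harmonic), θ in radians: β = 41° = 0.7156 rad, B = 74.4° = 1.2985 rad; ds/dθ = (πh/(2B)) sin(πβ/B) = (π·(-16)/(2·1.2985)) sin(π·0.5511) = -19.106212 mm/rad

s = 16.7218, ds/dθ = -19.1062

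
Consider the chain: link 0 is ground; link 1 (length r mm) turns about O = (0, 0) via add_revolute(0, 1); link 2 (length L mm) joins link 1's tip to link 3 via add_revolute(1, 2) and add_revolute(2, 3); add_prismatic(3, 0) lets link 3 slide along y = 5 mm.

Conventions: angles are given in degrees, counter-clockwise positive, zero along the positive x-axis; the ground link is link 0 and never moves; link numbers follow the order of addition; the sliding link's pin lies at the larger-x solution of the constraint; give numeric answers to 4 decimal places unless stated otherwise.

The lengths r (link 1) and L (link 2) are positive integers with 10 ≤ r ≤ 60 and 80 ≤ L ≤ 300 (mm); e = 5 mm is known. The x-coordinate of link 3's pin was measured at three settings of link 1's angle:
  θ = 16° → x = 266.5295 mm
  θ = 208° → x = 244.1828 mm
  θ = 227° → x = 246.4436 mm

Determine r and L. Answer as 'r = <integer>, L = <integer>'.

constraint per measurement: (x − r cos θ)² + (r sin θ − e)² = L²
subtracting the θ₁ and θ₂ equations cancels the r² and L² terms:
r = (x₁² − x₂²) / (2[(x₁cos θ₁ + e sin θ₁) − (x₂cos θ₂ + e sin θ₂)]) = 12.0000 → r = 12
L² = (x₁ − r cos θ₁)² + (r sin θ₁ − e)² = 65024.9875 → L = 255.0000 → L = 255
check at θ₃=227°: x = 246.4436 (printed 246.4436) ✓

r = 12, L = 255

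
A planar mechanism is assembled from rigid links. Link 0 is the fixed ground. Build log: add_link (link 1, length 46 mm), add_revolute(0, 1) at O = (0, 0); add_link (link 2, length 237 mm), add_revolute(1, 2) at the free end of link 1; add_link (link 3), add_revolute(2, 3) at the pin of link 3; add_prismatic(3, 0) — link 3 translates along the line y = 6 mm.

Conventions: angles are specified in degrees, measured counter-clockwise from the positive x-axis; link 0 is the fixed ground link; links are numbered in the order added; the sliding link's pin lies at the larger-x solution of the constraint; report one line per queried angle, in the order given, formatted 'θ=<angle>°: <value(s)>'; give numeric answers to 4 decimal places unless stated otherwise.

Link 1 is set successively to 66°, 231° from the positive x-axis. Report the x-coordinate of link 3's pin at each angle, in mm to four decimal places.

geometry: r = 46 mm, L = 237 mm, e = 6 mm
θ=66°: crank pin P = (r cos θ, r sin θ) = (18.709886, 42.023091)
θ=66°: h = r sin θ − e = 42.023091 − 6 = 36.023091
θ=66°: x = r cos θ + √(L² − h²) = 18.709886 + 234.246317 = 252.956202
θ=231°: crank pin P = (r cos θ, r sin θ) = (-28.948738, -35.748714)
θ=231°: h = r sin θ − e = -35.748714 − 6 = -41.748714
θ=231°: x = r cos θ + √(L² − h²) = -28.948738 + 233.293902 = 204.345164

θ=66°: 252.9562
θ=231°: 204.3452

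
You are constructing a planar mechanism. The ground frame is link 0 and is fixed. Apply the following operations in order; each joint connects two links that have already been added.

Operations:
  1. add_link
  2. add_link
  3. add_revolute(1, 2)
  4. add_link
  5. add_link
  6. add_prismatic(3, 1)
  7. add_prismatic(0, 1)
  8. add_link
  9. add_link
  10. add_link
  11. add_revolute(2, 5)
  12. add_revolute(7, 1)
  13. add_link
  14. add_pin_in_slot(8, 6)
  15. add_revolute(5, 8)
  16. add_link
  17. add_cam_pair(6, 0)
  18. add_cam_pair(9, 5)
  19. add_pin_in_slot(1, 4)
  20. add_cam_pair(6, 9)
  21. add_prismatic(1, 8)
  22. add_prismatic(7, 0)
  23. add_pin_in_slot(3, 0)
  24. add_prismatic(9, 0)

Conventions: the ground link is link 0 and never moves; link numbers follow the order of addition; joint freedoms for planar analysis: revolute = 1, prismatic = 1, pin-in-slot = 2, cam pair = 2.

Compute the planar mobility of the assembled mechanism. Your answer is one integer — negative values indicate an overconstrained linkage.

link 0 = ground. State L|J1|J2 = 1|0|0
+link1  2|0|0
+link2  3|0|0
R(1,2) f=1→J1  3|1|0
+link3  4|1|0
+link4  5|1|0
P(3,1) f=1→J1  5|2|0
P(0,1) f=1→J1  5|3|0
+link5  6|3|0
+link6  7|3|0
+link7  8|3|0
R(2,5) f=1→J1  8|4|0
R(7,1) f=1→J1  8|5|0
+link8  9|5|0
PS(8,6) f=2→J2  9|5|1
R(5,8) f=1→J1  9|6|1
+link9  10|6|1
C(6,0) f=2→J2  10|6|2
C(9,5) f=2→J2  10|6|3
PS(1,4) f=2→J2  10|6|4
C(6,9) f=2→J2  10|6|5
P(1,8) f=1→J1  10|7|5
P(7,0) f=1→J1  10|8|5
PS(3,0) f=2→J2  10|8|6
P(9,0) f=1→J1  10|9|6
M = 3(10−1)−2·9−6 = 27−18−6 = 3

M = 3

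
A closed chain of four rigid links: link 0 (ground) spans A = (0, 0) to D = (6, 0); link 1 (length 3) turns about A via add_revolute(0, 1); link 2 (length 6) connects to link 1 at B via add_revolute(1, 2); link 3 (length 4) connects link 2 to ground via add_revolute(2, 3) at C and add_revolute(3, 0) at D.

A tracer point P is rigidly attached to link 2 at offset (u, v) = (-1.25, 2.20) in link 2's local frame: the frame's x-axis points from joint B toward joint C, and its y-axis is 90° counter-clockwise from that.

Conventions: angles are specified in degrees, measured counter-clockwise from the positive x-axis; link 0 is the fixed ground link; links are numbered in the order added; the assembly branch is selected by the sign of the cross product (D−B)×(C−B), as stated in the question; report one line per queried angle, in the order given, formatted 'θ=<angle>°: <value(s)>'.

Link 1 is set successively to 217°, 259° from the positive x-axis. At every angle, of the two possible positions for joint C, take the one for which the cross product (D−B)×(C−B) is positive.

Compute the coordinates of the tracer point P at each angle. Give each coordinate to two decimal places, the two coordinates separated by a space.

A=(0,0), D=(6.00,0)
θ=217°: B = A + 3.00·(cos217°, sin217°) = (-2.3959, -1.8054)
θ=217°: |BD| = 8.5878
θ=217°: circle(B,6.00) ∩ circle(D,4.00): a=5.4584, h=2.4913
θ=217°:   candidates: C₊=(2.4167,1.7777) cross=21.395; C₋=(3.4642,-3.0935) cross=-21.395
θ=217°:   branch + wants cross > 0 → take C=(2.4167,1.7777) (cross=21.395)
θ=217°: ex = (C−B)/|BC| = (0.8021,0.5972); ey = (-0.5972,0.8021)
θ=217°: P = B + -1.25·ex + 2.20·ey = (-4.7123,-0.7873)
θ=259°: B = A + 3.00·(cos259°, sin259°) = (-0.5724, -2.9449)
θ=259°: |BD| = 7.2020
θ=259°: circle(B,6.00) ∩ circle(D,4.00): a=4.9895, h=3.3324
θ=259°:   candidates: C₊=(2.6183,2.1364) cross=24.000; C₋=(5.3435,-3.9458) cross=-24.000
θ=259°:   branch + wants cross > 0 → take C=(2.6183,2.1364) (cross=24.000)
θ=259°: ex = (C−B)/|BC| = (0.5318,0.8469); ey = (-0.8469,0.5318)
θ=259°: P = B + -1.25·ex + 2.20·ey = (-3.1003,-2.8335)

θ=217°: -4.71 -0.79
θ=259°: -3.10 -2.83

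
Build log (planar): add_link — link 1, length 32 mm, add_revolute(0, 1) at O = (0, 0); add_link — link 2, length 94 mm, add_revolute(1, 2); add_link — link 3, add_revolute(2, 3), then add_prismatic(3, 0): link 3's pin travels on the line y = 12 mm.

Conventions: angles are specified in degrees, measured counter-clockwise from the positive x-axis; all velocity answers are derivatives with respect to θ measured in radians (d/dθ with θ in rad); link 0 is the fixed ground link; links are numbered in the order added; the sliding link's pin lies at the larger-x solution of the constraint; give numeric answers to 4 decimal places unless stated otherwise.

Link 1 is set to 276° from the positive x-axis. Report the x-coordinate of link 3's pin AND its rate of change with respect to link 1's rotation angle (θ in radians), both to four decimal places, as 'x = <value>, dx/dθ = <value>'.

geometry: r = 32 mm, L = 94 mm, e = 12 mm
crank pin P = (r cos θ, r sin θ) = (3.344911, -31.824701)
h = r sin θ − e = -31.824701 − 12 = -43.824701
x = r cos θ + √(L² − h²) = 3.344911 + 83.158858 = 86.503769
dx/dθ = −r sin θ − h·r cos θ/√(L² − h²) (θ in radians; h = -43.824701) = 33.587468

x = 86.5038, dx/dθ = 33.5875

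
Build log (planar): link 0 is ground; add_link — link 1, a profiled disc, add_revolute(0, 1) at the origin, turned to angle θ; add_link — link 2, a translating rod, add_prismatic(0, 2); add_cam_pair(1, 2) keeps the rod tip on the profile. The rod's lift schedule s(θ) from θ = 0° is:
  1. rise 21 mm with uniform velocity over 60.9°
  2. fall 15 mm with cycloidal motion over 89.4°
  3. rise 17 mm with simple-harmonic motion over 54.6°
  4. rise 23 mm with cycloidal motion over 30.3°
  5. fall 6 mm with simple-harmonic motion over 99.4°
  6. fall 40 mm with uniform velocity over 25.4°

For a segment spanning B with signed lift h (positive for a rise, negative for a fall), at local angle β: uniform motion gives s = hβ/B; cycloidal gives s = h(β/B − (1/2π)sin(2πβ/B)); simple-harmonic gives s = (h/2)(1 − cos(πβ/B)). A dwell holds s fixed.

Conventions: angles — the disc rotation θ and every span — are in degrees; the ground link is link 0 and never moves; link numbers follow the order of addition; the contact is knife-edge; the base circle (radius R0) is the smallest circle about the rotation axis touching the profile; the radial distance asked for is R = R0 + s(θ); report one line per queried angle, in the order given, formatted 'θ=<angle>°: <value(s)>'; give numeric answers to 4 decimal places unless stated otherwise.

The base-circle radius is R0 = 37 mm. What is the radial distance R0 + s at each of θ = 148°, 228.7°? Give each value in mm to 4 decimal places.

seg 1 [0°–60.9°] uniform, h=21: full span → s += 21 → s = 21.0000
seg 2 [60.9°–150.3°] cycloidal, h=-15: θ=148° here. β=87.1, B=89.4. -15·(0.9743 − sin(2π·0.9743)/(2π)) = -14.9983 → s = 6.0017
seg 2 [60.9°–150.3°] cycloidal, h=-15: full span → s += -15 → s = 6.0000
seg 3 [150.3°–204.9°] simple-harmonic, h=17: full span → s += 17 → s = 23.0000
seg 4 [204.9°–235.2°] cycloidal, h=23: θ=228.7° here. β=23.8, B=30.3. 23·(0.7855 − sin(2π·0.7855)/(2π)) = 21.6360 → s = 44.6360
θ=148°: R = R0 + s = 37 + 6.0017 = 43.0017
θ=228.7°: R = R0 + s = 37 + 44.6360 = 81.6360

θ=148°: 43.0017
θ=228.7°: 81.6360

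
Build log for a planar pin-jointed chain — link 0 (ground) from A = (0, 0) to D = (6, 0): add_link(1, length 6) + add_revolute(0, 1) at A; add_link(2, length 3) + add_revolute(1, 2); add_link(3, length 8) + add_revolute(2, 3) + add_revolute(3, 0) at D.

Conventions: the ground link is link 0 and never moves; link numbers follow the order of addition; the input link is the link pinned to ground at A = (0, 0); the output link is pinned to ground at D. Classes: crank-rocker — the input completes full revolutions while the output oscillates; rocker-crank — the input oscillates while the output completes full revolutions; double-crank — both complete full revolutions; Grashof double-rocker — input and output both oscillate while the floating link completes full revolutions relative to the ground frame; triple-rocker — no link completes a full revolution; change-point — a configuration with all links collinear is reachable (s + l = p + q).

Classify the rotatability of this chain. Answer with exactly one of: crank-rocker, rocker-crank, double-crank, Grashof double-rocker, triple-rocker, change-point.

lengths: ground=6, input=6, coupler=3, output=8
sorted: s=3 (shortest), l=8 (longest), p+q=12
s + l = 11 vs p + q = 12
s + l < p + q (Grashof) with shortest = coupler link → Grashof double-rocker

Grashof double-rocker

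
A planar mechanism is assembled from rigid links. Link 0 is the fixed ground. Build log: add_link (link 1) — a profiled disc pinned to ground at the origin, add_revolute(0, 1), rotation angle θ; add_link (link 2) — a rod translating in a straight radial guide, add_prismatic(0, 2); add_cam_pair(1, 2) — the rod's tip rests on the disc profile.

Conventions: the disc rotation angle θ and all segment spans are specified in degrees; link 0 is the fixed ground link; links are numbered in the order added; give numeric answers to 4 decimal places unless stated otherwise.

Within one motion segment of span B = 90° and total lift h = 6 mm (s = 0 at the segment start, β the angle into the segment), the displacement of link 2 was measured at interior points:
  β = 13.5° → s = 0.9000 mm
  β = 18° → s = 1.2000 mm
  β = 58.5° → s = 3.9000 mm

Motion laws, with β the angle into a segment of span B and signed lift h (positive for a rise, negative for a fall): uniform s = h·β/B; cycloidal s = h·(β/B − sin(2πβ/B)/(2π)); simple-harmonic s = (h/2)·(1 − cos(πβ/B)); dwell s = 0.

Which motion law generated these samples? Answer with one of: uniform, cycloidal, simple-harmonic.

candidates at β/B = r: uniform s = h·r (linear in β); cycloidal s = h·(r − sin(2πr)/(2π)); simple-harmonic s = (h/2)(1 − cos(πr))
β=13.5°: printed 0.9000 | uniform 0.9000, cycloidal 0.1274, simple-harmonic 0.3270
β=18°: printed 1.2000 | uniform 1.2000, cycloidal 0.2918, simple-harmonic 0.5729
β=58.5°: printed 3.9000 | uniform 3.9000, cycloidal 4.6726, simple-harmonic 4.3620
only one law matches every sample → uniform

uniform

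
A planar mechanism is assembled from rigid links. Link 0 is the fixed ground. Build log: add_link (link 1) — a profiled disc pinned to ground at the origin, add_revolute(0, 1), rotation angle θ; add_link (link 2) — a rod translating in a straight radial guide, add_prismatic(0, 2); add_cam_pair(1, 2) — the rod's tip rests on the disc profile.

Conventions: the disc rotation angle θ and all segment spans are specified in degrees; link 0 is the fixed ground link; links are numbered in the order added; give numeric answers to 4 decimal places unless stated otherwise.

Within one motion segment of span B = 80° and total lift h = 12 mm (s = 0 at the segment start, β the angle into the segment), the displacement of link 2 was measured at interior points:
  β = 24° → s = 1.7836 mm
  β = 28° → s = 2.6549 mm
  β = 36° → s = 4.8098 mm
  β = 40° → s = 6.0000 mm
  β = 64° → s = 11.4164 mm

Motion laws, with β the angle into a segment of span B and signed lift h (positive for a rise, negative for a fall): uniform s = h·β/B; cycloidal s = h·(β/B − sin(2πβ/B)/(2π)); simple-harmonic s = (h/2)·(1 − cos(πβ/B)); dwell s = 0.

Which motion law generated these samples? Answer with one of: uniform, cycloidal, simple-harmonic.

candidates at β/B = r: uniform s = h·r (linear in β); cycloidal s = h·(r − sin(2πr)/(2π)); simple-harmonic s = (h/2)(1 − cos(πr))
β=24°: printed 1.7836 | uniform 3.6000, cycloidal 1.7836, simple-harmonic 2.4733
β=28°: printed 2.6549 | uniform 4.2000, cycloidal 2.6549, simple-harmonic 3.2761
β=36°: printed 4.8098 | uniform 5.4000, cycloidal 4.8098, simple-harmonic 5.0614
β=40°: printed 6.0000 | uniform 6.0000, cycloidal 6.0000, simple-harmonic 6.0000
β=64°: printed 11.4164 | uniform 9.6000, cycloidal 11.4164, simple-harmonic 10.8541
only one law matches every sample → cycloidal

cycloidal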